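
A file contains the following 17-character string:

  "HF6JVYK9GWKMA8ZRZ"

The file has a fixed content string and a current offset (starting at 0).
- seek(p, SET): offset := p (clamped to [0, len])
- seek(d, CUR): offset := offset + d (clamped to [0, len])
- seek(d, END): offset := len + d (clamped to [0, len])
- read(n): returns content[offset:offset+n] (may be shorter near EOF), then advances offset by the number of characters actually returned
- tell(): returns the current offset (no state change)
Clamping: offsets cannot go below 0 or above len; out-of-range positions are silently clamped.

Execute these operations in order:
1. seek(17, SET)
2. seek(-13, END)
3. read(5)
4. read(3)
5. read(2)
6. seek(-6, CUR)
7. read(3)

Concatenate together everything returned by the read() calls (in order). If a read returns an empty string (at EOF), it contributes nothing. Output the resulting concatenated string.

Answer: VYK9GWKMA8GWK

Derivation:
After 1 (seek(17, SET)): offset=17
After 2 (seek(-13, END)): offset=4
After 3 (read(5)): returned 'VYK9G', offset=9
After 4 (read(3)): returned 'WKM', offset=12
After 5 (read(2)): returned 'A8', offset=14
After 6 (seek(-6, CUR)): offset=8
After 7 (read(3)): returned 'GWK', offset=11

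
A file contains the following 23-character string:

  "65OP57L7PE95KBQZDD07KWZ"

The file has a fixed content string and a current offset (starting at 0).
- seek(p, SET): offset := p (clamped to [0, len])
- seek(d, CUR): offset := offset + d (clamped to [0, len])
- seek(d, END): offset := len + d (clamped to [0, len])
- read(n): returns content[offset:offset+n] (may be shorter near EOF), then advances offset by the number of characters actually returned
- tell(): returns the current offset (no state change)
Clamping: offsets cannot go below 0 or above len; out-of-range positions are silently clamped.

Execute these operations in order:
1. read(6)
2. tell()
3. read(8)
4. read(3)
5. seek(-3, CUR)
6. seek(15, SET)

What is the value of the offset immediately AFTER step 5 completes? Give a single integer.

After 1 (read(6)): returned '65OP57', offset=6
After 2 (tell()): offset=6
After 3 (read(8)): returned 'L7PE95KB', offset=14
After 4 (read(3)): returned 'QZD', offset=17
After 5 (seek(-3, CUR)): offset=14

Answer: 14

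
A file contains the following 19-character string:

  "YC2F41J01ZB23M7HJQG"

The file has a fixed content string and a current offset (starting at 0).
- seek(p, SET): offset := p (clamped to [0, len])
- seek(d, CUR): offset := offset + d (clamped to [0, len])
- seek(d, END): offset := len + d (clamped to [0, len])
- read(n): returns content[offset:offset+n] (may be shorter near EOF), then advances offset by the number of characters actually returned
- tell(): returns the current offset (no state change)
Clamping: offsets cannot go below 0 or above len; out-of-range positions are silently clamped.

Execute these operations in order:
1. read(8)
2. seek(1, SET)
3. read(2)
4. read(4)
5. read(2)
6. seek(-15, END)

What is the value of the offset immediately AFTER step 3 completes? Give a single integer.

After 1 (read(8)): returned 'YC2F41J0', offset=8
After 2 (seek(1, SET)): offset=1
After 3 (read(2)): returned 'C2', offset=3

Answer: 3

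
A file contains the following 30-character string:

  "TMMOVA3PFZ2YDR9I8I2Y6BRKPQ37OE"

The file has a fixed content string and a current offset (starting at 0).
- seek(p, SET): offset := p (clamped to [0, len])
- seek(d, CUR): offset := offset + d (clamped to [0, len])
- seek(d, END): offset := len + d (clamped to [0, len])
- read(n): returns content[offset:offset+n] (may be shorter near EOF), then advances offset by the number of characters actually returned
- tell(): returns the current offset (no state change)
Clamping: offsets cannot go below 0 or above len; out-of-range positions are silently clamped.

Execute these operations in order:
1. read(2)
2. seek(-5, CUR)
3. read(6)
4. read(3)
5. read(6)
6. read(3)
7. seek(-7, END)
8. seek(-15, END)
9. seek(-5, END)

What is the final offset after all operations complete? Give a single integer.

After 1 (read(2)): returned 'TM', offset=2
After 2 (seek(-5, CUR)): offset=0
After 3 (read(6)): returned 'TMMOVA', offset=6
After 4 (read(3)): returned '3PF', offset=9
After 5 (read(6)): returned 'Z2YDR9', offset=15
After 6 (read(3)): returned 'I8I', offset=18
After 7 (seek(-7, END)): offset=23
After 8 (seek(-15, END)): offset=15
After 9 (seek(-5, END)): offset=25

Answer: 25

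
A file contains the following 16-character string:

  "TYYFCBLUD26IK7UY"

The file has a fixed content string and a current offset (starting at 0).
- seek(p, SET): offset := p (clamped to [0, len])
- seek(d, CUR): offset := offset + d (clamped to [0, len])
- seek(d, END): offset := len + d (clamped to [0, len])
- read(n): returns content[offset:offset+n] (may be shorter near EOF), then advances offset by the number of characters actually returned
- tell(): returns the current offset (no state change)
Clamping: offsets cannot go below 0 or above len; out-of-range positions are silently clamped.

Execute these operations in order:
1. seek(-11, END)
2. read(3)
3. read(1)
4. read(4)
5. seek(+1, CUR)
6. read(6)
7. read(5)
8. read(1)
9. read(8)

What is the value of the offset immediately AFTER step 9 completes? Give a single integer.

Answer: 16

Derivation:
After 1 (seek(-11, END)): offset=5
After 2 (read(3)): returned 'BLU', offset=8
After 3 (read(1)): returned 'D', offset=9
After 4 (read(4)): returned '26IK', offset=13
After 5 (seek(+1, CUR)): offset=14
After 6 (read(6)): returned 'UY', offset=16
After 7 (read(5)): returned '', offset=16
After 8 (read(1)): returned '', offset=16
After 9 (read(8)): returned '', offset=16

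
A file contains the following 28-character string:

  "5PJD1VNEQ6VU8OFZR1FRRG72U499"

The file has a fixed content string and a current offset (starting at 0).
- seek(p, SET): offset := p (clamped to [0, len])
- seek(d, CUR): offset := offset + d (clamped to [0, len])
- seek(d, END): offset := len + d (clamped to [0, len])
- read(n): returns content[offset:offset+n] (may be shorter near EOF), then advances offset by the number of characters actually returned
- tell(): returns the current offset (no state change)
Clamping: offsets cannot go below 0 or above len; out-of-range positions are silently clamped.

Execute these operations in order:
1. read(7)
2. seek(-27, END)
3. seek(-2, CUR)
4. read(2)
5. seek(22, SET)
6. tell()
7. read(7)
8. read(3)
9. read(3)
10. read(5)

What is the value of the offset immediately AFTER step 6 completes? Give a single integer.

Answer: 22

Derivation:
After 1 (read(7)): returned '5PJD1VN', offset=7
After 2 (seek(-27, END)): offset=1
After 3 (seek(-2, CUR)): offset=0
After 4 (read(2)): returned '5P', offset=2
After 5 (seek(22, SET)): offset=22
After 6 (tell()): offset=22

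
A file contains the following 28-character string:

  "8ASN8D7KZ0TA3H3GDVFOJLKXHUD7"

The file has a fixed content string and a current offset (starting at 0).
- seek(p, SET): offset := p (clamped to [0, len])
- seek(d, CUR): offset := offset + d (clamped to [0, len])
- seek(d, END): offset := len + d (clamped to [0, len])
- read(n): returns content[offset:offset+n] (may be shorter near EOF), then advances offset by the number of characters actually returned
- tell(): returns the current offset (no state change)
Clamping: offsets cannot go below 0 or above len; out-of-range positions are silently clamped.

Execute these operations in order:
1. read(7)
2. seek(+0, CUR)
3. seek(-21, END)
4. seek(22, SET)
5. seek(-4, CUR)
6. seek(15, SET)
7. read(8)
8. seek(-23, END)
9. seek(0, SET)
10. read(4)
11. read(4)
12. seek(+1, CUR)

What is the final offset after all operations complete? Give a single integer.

Answer: 9

Derivation:
After 1 (read(7)): returned '8ASN8D7', offset=7
After 2 (seek(+0, CUR)): offset=7
After 3 (seek(-21, END)): offset=7
After 4 (seek(22, SET)): offset=22
After 5 (seek(-4, CUR)): offset=18
After 6 (seek(15, SET)): offset=15
After 7 (read(8)): returned 'GDVFOJLK', offset=23
After 8 (seek(-23, END)): offset=5
After 9 (seek(0, SET)): offset=0
After 10 (read(4)): returned '8ASN', offset=4
After 11 (read(4)): returned '8D7K', offset=8
After 12 (seek(+1, CUR)): offset=9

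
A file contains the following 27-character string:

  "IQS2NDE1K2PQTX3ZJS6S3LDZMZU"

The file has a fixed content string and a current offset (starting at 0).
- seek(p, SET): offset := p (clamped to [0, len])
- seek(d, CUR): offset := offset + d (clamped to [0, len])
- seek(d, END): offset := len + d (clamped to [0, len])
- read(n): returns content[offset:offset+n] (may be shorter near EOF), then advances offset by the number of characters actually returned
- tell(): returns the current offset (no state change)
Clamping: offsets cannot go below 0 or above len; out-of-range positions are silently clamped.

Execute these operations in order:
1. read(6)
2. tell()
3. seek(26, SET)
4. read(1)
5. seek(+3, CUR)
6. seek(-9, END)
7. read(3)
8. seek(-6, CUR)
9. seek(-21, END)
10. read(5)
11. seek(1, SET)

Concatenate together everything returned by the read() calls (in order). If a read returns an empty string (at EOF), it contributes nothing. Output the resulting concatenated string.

After 1 (read(6)): returned 'IQS2ND', offset=6
After 2 (tell()): offset=6
After 3 (seek(26, SET)): offset=26
After 4 (read(1)): returned 'U', offset=27
After 5 (seek(+3, CUR)): offset=27
After 6 (seek(-9, END)): offset=18
After 7 (read(3)): returned '6S3', offset=21
After 8 (seek(-6, CUR)): offset=15
After 9 (seek(-21, END)): offset=6
After 10 (read(5)): returned 'E1K2P', offset=11
After 11 (seek(1, SET)): offset=1

Answer: IQS2NDU6S3E1K2P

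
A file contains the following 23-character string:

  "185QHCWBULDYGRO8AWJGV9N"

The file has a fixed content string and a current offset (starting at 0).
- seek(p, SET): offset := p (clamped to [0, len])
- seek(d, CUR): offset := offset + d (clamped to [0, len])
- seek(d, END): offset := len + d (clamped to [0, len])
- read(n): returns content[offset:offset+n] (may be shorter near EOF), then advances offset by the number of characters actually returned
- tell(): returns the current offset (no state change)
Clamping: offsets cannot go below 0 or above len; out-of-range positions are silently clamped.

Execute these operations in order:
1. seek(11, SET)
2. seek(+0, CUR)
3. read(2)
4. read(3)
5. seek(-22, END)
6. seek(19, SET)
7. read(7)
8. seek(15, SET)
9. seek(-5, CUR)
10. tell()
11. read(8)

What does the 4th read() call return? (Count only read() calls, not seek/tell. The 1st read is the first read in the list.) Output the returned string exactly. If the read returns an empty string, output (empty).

After 1 (seek(11, SET)): offset=11
After 2 (seek(+0, CUR)): offset=11
After 3 (read(2)): returned 'YG', offset=13
After 4 (read(3)): returned 'RO8', offset=16
After 5 (seek(-22, END)): offset=1
After 6 (seek(19, SET)): offset=19
After 7 (read(7)): returned 'GV9N', offset=23
After 8 (seek(15, SET)): offset=15
After 9 (seek(-5, CUR)): offset=10
After 10 (tell()): offset=10
After 11 (read(8)): returned 'DYGRO8AW', offset=18

Answer: DYGRO8AW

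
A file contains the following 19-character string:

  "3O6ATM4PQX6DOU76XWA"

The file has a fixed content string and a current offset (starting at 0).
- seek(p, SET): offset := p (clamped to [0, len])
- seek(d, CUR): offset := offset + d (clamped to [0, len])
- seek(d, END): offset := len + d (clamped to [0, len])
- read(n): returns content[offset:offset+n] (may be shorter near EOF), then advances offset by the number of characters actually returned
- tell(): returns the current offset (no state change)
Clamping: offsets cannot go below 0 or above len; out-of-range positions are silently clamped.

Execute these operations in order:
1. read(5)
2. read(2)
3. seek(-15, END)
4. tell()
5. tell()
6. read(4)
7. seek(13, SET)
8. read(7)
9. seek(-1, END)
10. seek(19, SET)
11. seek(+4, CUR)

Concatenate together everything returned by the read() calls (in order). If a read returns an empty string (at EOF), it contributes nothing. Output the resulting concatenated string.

Answer: 3O6ATM4TM4PU76XWA

Derivation:
After 1 (read(5)): returned '3O6AT', offset=5
After 2 (read(2)): returned 'M4', offset=7
After 3 (seek(-15, END)): offset=4
After 4 (tell()): offset=4
After 5 (tell()): offset=4
After 6 (read(4)): returned 'TM4P', offset=8
After 7 (seek(13, SET)): offset=13
After 8 (read(7)): returned 'U76XWA', offset=19
After 9 (seek(-1, END)): offset=18
After 10 (seek(19, SET)): offset=19
After 11 (seek(+4, CUR)): offset=19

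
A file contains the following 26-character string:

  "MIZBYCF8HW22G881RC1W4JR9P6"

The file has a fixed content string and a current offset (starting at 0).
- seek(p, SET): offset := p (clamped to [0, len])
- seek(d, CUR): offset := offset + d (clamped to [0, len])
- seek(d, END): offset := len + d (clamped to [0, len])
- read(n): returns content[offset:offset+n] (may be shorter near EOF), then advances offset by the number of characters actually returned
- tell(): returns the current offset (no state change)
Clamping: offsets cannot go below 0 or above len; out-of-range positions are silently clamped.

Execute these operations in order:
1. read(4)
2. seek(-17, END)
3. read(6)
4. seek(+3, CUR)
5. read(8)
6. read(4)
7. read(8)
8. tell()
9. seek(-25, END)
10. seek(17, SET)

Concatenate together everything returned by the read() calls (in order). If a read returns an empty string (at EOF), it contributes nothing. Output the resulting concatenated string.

Answer: MIZBW22G881W4JR9P6

Derivation:
After 1 (read(4)): returned 'MIZB', offset=4
After 2 (seek(-17, END)): offset=9
After 3 (read(6)): returned 'W22G88', offset=15
After 4 (seek(+3, CUR)): offset=18
After 5 (read(8)): returned '1W4JR9P6', offset=26
After 6 (read(4)): returned '', offset=26
After 7 (read(8)): returned '', offset=26
After 8 (tell()): offset=26
After 9 (seek(-25, END)): offset=1
After 10 (seek(17, SET)): offset=17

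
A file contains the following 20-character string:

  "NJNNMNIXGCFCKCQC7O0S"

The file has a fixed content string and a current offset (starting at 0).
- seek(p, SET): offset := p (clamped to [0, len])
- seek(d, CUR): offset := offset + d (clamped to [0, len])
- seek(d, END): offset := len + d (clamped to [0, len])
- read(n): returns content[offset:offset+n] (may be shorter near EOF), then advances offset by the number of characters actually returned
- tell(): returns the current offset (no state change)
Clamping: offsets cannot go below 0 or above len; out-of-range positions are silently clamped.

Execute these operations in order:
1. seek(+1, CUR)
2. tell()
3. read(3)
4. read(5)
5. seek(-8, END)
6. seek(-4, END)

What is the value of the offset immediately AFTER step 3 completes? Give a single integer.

After 1 (seek(+1, CUR)): offset=1
After 2 (tell()): offset=1
After 3 (read(3)): returned 'JNN', offset=4

Answer: 4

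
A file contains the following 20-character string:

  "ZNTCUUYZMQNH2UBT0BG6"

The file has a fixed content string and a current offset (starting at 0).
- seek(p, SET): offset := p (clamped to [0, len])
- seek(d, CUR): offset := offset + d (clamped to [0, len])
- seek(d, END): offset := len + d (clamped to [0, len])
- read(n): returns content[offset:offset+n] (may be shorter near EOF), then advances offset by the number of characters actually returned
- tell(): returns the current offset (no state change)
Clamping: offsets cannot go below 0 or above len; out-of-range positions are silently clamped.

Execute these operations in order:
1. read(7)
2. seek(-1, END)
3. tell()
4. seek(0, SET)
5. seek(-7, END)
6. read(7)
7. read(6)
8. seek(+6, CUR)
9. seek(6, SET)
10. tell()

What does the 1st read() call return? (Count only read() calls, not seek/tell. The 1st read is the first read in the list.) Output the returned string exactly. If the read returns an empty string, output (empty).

Answer: ZNTCUUY

Derivation:
After 1 (read(7)): returned 'ZNTCUUY', offset=7
After 2 (seek(-1, END)): offset=19
After 3 (tell()): offset=19
After 4 (seek(0, SET)): offset=0
After 5 (seek(-7, END)): offset=13
After 6 (read(7)): returned 'UBT0BG6', offset=20
After 7 (read(6)): returned '', offset=20
After 8 (seek(+6, CUR)): offset=20
After 9 (seek(6, SET)): offset=6
After 10 (tell()): offset=6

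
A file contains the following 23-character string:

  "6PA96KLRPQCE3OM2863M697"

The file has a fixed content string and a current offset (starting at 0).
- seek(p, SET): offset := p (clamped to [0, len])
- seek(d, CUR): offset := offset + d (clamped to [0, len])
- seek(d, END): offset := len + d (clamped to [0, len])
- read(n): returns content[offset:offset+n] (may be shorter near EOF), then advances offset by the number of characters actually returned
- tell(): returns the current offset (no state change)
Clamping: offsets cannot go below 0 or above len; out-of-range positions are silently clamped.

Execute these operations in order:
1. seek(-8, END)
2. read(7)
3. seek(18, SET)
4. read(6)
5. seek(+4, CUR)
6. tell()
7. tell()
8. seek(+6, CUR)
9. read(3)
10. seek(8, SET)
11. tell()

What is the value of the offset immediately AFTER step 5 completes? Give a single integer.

Answer: 23

Derivation:
After 1 (seek(-8, END)): offset=15
After 2 (read(7)): returned '2863M69', offset=22
After 3 (seek(18, SET)): offset=18
After 4 (read(6)): returned '3M697', offset=23
After 5 (seek(+4, CUR)): offset=23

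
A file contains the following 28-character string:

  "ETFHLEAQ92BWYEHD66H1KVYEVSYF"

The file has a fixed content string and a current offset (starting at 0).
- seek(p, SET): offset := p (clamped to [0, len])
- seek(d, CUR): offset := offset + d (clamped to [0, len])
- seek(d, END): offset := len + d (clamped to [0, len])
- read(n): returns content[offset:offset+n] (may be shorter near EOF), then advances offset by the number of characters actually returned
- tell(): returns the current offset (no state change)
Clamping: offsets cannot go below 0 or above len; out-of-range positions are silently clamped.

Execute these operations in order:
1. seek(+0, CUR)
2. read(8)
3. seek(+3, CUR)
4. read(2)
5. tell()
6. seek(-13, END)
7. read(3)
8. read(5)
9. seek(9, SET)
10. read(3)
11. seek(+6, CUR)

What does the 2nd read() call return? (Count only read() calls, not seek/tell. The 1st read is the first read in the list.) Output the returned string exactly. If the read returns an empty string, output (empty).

After 1 (seek(+0, CUR)): offset=0
After 2 (read(8)): returned 'ETFHLEAQ', offset=8
After 3 (seek(+3, CUR)): offset=11
After 4 (read(2)): returned 'WY', offset=13
After 5 (tell()): offset=13
After 6 (seek(-13, END)): offset=15
After 7 (read(3)): returned 'D66', offset=18
After 8 (read(5)): returned 'H1KVY', offset=23
After 9 (seek(9, SET)): offset=9
After 10 (read(3)): returned '2BW', offset=12
After 11 (seek(+6, CUR)): offset=18

Answer: WY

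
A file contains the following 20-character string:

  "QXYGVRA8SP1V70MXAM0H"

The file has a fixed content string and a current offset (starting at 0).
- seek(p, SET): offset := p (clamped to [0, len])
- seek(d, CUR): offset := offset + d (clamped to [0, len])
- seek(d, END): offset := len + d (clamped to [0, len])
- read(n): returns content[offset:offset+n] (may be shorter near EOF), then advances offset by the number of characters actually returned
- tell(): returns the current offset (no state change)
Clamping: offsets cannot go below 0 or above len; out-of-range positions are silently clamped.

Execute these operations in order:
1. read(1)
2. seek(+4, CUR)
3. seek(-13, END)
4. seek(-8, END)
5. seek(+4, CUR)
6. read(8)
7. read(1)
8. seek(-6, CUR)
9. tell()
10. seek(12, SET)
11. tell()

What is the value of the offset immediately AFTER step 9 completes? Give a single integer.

After 1 (read(1)): returned 'Q', offset=1
After 2 (seek(+4, CUR)): offset=5
After 3 (seek(-13, END)): offset=7
After 4 (seek(-8, END)): offset=12
After 5 (seek(+4, CUR)): offset=16
After 6 (read(8)): returned 'AM0H', offset=20
After 7 (read(1)): returned '', offset=20
After 8 (seek(-6, CUR)): offset=14
After 9 (tell()): offset=14

Answer: 14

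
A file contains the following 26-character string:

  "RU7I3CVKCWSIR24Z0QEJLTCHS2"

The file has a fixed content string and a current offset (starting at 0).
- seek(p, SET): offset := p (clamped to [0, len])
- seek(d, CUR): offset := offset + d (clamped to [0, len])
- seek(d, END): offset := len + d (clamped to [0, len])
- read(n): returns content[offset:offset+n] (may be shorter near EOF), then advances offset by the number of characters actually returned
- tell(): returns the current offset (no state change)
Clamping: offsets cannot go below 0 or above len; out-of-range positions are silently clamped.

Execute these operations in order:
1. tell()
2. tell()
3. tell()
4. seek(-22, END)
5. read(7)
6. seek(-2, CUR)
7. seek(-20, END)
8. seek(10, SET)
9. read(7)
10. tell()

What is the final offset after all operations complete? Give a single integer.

Answer: 17

Derivation:
After 1 (tell()): offset=0
After 2 (tell()): offset=0
After 3 (tell()): offset=0
After 4 (seek(-22, END)): offset=4
After 5 (read(7)): returned '3CVKCWS', offset=11
After 6 (seek(-2, CUR)): offset=9
After 7 (seek(-20, END)): offset=6
After 8 (seek(10, SET)): offset=10
After 9 (read(7)): returned 'SIR24Z0', offset=17
After 10 (tell()): offset=17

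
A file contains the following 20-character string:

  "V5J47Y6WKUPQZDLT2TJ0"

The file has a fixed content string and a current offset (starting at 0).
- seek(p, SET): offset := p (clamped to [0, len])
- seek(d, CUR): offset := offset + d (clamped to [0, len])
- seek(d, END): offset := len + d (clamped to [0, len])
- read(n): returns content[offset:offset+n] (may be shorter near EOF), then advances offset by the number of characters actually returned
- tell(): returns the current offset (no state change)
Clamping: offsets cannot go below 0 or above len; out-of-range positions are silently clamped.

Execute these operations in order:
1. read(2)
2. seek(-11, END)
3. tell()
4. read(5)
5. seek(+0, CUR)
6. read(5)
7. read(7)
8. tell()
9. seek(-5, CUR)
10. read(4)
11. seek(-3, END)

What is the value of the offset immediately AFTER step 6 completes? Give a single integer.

After 1 (read(2)): returned 'V5', offset=2
After 2 (seek(-11, END)): offset=9
After 3 (tell()): offset=9
After 4 (read(5)): returned 'UPQZD', offset=14
After 5 (seek(+0, CUR)): offset=14
After 6 (read(5)): returned 'LT2TJ', offset=19

Answer: 19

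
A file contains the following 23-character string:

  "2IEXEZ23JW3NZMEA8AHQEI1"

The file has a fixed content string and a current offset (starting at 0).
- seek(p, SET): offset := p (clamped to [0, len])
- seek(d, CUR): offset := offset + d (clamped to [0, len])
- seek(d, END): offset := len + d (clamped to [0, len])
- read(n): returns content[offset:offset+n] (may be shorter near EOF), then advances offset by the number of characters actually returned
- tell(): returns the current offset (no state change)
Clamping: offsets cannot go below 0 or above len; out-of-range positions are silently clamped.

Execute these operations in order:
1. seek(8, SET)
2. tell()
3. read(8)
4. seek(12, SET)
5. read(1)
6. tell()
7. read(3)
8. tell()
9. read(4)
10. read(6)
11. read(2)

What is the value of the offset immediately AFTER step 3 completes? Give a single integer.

After 1 (seek(8, SET)): offset=8
After 2 (tell()): offset=8
After 3 (read(8)): returned 'JW3NZMEA', offset=16

Answer: 16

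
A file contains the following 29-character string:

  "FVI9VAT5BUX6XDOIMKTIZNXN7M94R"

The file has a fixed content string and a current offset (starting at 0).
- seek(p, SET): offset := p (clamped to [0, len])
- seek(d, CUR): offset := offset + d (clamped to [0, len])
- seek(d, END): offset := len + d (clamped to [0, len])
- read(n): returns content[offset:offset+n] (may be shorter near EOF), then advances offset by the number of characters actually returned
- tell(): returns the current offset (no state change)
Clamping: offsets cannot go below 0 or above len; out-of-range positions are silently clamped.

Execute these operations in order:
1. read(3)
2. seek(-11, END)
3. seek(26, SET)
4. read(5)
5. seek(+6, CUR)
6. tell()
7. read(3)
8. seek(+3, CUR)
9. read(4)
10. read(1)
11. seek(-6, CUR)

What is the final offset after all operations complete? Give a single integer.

Answer: 23

Derivation:
After 1 (read(3)): returned 'FVI', offset=3
After 2 (seek(-11, END)): offset=18
After 3 (seek(26, SET)): offset=26
After 4 (read(5)): returned '94R', offset=29
After 5 (seek(+6, CUR)): offset=29
After 6 (tell()): offset=29
After 7 (read(3)): returned '', offset=29
After 8 (seek(+3, CUR)): offset=29
After 9 (read(4)): returned '', offset=29
After 10 (read(1)): returned '', offset=29
After 11 (seek(-6, CUR)): offset=23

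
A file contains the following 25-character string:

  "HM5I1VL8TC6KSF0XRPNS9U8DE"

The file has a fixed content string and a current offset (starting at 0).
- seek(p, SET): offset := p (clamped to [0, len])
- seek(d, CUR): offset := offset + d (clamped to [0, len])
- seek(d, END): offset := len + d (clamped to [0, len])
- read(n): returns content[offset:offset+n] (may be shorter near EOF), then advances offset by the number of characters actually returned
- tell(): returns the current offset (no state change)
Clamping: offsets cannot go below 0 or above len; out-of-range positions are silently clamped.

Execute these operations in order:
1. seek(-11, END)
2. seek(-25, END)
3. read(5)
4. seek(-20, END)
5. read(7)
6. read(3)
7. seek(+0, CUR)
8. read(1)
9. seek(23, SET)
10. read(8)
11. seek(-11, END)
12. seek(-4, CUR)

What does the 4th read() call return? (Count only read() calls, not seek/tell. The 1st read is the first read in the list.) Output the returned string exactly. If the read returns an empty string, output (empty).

After 1 (seek(-11, END)): offset=14
After 2 (seek(-25, END)): offset=0
After 3 (read(5)): returned 'HM5I1', offset=5
After 4 (seek(-20, END)): offset=5
After 5 (read(7)): returned 'VL8TC6K', offset=12
After 6 (read(3)): returned 'SF0', offset=15
After 7 (seek(+0, CUR)): offset=15
After 8 (read(1)): returned 'X', offset=16
After 9 (seek(23, SET)): offset=23
After 10 (read(8)): returned 'DE', offset=25
After 11 (seek(-11, END)): offset=14
After 12 (seek(-4, CUR)): offset=10

Answer: X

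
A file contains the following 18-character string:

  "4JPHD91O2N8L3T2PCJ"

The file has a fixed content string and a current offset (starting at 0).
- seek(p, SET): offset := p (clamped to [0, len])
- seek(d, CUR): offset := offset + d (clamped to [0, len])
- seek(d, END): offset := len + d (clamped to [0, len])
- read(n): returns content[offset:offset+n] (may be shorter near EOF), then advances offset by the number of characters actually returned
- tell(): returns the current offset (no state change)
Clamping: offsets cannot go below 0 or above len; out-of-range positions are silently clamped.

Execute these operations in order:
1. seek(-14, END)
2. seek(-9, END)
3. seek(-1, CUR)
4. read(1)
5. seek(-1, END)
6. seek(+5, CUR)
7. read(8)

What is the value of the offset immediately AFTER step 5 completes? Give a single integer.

After 1 (seek(-14, END)): offset=4
After 2 (seek(-9, END)): offset=9
After 3 (seek(-1, CUR)): offset=8
After 4 (read(1)): returned '2', offset=9
After 5 (seek(-1, END)): offset=17

Answer: 17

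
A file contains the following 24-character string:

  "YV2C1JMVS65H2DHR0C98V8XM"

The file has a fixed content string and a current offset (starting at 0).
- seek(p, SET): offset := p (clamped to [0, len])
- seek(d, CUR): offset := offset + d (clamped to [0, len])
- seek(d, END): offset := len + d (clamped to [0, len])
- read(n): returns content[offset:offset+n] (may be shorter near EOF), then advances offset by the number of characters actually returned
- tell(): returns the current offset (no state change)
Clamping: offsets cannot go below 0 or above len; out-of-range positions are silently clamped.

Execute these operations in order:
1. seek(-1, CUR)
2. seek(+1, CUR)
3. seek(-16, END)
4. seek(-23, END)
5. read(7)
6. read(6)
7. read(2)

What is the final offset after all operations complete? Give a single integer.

After 1 (seek(-1, CUR)): offset=0
After 2 (seek(+1, CUR)): offset=1
After 3 (seek(-16, END)): offset=8
After 4 (seek(-23, END)): offset=1
After 5 (read(7)): returned 'V2C1JMV', offset=8
After 6 (read(6)): returned 'S65H2D', offset=14
After 7 (read(2)): returned 'HR', offset=16

Answer: 16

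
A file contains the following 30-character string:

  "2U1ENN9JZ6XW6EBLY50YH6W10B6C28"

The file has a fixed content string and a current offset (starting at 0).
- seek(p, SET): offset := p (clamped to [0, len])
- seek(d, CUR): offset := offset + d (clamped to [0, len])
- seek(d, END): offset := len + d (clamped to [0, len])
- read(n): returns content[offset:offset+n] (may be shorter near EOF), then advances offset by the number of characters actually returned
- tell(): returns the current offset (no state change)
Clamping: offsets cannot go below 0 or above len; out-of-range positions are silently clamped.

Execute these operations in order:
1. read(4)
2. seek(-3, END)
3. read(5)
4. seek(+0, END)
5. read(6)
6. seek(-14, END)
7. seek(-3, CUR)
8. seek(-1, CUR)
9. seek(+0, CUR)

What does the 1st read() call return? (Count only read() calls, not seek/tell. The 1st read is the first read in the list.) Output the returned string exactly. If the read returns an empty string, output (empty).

After 1 (read(4)): returned '2U1E', offset=4
After 2 (seek(-3, END)): offset=27
After 3 (read(5)): returned 'C28', offset=30
After 4 (seek(+0, END)): offset=30
After 5 (read(6)): returned '', offset=30
After 6 (seek(-14, END)): offset=16
After 7 (seek(-3, CUR)): offset=13
After 8 (seek(-1, CUR)): offset=12
After 9 (seek(+0, CUR)): offset=12

Answer: 2U1E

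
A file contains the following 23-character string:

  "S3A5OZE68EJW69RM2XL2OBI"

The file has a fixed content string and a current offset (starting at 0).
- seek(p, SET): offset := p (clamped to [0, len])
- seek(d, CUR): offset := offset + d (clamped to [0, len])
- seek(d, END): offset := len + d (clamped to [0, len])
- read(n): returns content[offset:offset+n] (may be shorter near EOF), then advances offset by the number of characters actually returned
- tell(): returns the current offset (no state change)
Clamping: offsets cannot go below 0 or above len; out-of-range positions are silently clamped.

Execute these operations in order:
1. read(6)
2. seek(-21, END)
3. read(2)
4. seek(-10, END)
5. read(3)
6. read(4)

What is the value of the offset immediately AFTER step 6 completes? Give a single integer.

After 1 (read(6)): returned 'S3A5OZ', offset=6
After 2 (seek(-21, END)): offset=2
After 3 (read(2)): returned 'A5', offset=4
After 4 (seek(-10, END)): offset=13
After 5 (read(3)): returned '9RM', offset=16
After 6 (read(4)): returned '2XL2', offset=20

Answer: 20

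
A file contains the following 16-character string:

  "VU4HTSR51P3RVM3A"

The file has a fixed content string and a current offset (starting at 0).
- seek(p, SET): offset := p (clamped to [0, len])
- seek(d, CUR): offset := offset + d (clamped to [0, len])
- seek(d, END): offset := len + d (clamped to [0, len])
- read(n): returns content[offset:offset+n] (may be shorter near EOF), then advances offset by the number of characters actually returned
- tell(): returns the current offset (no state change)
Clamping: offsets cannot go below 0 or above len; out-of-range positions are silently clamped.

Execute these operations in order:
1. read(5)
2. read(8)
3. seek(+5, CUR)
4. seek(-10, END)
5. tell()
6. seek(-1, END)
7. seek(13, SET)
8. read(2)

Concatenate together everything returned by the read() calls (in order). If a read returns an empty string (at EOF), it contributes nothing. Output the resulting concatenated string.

Answer: VU4HTSR51P3RVM3

Derivation:
After 1 (read(5)): returned 'VU4HT', offset=5
After 2 (read(8)): returned 'SR51P3RV', offset=13
After 3 (seek(+5, CUR)): offset=16
After 4 (seek(-10, END)): offset=6
After 5 (tell()): offset=6
After 6 (seek(-1, END)): offset=15
After 7 (seek(13, SET)): offset=13
After 8 (read(2)): returned 'M3', offset=15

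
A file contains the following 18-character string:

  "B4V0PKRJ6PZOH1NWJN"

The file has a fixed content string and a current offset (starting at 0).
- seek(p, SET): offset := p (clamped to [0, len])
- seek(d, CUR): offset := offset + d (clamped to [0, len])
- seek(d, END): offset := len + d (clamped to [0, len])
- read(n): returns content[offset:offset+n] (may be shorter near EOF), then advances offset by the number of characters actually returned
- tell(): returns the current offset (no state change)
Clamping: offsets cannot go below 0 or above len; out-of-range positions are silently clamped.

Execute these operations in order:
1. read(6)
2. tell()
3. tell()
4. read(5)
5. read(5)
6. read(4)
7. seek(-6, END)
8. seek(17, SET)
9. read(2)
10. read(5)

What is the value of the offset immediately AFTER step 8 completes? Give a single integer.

After 1 (read(6)): returned 'B4V0PK', offset=6
After 2 (tell()): offset=6
After 3 (tell()): offset=6
After 4 (read(5)): returned 'RJ6PZ', offset=11
After 5 (read(5)): returned 'OH1NW', offset=16
After 6 (read(4)): returned 'JN', offset=18
After 7 (seek(-6, END)): offset=12
After 8 (seek(17, SET)): offset=17

Answer: 17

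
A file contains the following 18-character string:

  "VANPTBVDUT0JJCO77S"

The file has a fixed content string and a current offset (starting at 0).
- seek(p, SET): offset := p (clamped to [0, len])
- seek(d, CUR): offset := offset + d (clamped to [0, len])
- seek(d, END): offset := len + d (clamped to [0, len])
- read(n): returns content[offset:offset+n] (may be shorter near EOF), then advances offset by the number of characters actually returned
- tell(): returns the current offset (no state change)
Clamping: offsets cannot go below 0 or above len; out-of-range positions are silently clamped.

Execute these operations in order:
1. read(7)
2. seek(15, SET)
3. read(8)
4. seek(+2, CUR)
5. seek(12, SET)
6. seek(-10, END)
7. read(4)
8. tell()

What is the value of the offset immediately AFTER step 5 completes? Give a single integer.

After 1 (read(7)): returned 'VANPTBV', offset=7
After 2 (seek(15, SET)): offset=15
After 3 (read(8)): returned '77S', offset=18
After 4 (seek(+2, CUR)): offset=18
After 5 (seek(12, SET)): offset=12

Answer: 12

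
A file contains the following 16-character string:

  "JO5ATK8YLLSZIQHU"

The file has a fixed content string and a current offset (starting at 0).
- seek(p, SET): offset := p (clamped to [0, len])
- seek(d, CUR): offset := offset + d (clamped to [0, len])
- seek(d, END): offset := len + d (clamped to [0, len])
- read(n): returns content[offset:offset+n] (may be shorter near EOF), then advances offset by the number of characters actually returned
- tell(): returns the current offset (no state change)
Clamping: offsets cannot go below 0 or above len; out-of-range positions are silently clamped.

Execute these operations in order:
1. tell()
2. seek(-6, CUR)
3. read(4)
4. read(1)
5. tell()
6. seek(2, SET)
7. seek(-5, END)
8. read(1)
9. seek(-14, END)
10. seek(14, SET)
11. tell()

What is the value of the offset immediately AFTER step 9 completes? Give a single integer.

Answer: 2

Derivation:
After 1 (tell()): offset=0
After 2 (seek(-6, CUR)): offset=0
After 3 (read(4)): returned 'JO5A', offset=4
After 4 (read(1)): returned 'T', offset=5
After 5 (tell()): offset=5
After 6 (seek(2, SET)): offset=2
After 7 (seek(-5, END)): offset=11
After 8 (read(1)): returned 'Z', offset=12
After 9 (seek(-14, END)): offset=2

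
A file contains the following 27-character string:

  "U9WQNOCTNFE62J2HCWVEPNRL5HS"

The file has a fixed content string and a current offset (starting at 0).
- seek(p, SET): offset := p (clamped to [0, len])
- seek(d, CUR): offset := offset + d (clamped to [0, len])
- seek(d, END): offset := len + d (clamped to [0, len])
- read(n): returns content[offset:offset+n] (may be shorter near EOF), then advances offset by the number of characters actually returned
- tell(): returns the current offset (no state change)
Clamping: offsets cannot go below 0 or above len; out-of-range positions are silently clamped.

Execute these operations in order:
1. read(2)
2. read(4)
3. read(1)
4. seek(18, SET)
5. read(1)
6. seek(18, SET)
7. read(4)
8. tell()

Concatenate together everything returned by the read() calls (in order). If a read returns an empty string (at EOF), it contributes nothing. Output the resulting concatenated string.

Answer: U9WQNOCVVEPN

Derivation:
After 1 (read(2)): returned 'U9', offset=2
After 2 (read(4)): returned 'WQNO', offset=6
After 3 (read(1)): returned 'C', offset=7
After 4 (seek(18, SET)): offset=18
After 5 (read(1)): returned 'V', offset=19
After 6 (seek(18, SET)): offset=18
After 7 (read(4)): returned 'VEPN', offset=22
After 8 (tell()): offset=22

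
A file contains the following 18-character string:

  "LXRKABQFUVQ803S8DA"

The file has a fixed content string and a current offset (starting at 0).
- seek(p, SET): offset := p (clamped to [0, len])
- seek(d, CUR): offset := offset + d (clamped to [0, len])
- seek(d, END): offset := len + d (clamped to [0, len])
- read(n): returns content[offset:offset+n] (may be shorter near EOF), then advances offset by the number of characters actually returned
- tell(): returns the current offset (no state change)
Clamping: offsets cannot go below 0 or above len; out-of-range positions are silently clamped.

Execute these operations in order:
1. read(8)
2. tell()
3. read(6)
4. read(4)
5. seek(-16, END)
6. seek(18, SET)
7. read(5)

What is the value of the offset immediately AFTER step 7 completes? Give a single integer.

Answer: 18

Derivation:
After 1 (read(8)): returned 'LXRKABQF', offset=8
After 2 (tell()): offset=8
After 3 (read(6)): returned 'UVQ803', offset=14
After 4 (read(4)): returned 'S8DA', offset=18
After 5 (seek(-16, END)): offset=2
After 6 (seek(18, SET)): offset=18
After 7 (read(5)): returned '', offset=18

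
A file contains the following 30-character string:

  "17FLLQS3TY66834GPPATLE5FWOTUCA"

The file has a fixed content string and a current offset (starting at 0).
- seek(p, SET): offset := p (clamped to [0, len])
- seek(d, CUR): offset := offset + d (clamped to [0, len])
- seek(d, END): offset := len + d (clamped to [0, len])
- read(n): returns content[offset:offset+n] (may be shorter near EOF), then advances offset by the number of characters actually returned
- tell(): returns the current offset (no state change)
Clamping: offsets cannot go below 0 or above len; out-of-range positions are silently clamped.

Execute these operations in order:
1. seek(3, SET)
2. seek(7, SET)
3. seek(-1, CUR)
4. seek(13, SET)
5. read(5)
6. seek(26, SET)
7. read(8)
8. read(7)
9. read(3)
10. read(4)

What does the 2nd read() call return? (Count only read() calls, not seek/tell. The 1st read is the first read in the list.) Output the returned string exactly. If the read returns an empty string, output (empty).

Answer: TUCA

Derivation:
After 1 (seek(3, SET)): offset=3
After 2 (seek(7, SET)): offset=7
After 3 (seek(-1, CUR)): offset=6
After 4 (seek(13, SET)): offset=13
After 5 (read(5)): returned '34GPP', offset=18
After 6 (seek(26, SET)): offset=26
After 7 (read(8)): returned 'TUCA', offset=30
After 8 (read(7)): returned '', offset=30
After 9 (read(3)): returned '', offset=30
After 10 (read(4)): returned '', offset=30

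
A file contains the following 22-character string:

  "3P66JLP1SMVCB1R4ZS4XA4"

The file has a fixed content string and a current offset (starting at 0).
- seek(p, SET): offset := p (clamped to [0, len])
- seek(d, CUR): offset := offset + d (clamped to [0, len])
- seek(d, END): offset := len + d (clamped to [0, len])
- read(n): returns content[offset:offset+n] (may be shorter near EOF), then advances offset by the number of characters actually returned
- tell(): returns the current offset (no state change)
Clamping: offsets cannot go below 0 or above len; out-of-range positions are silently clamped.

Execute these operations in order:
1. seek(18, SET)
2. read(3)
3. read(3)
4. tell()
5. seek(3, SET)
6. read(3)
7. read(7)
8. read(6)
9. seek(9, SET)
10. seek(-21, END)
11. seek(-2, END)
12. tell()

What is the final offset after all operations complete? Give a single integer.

Answer: 20

Derivation:
After 1 (seek(18, SET)): offset=18
After 2 (read(3)): returned '4XA', offset=21
After 3 (read(3)): returned '4', offset=22
After 4 (tell()): offset=22
After 5 (seek(3, SET)): offset=3
After 6 (read(3)): returned '6JL', offset=6
After 7 (read(7)): returned 'P1SMVCB', offset=13
After 8 (read(6)): returned '1R4ZS4', offset=19
After 9 (seek(9, SET)): offset=9
After 10 (seek(-21, END)): offset=1
After 11 (seek(-2, END)): offset=20
After 12 (tell()): offset=20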